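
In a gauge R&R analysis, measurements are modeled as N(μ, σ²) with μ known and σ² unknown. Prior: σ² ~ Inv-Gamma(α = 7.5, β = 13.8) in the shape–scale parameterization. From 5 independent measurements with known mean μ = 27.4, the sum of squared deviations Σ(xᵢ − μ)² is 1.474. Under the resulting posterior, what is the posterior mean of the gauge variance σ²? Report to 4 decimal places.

1.6152

With known mean μ and an Inverse-Gamma(α, β) prior on σ², the Normal likelihood is conjugate: posterior is Inv-Gamma(α + n/2, β + Σ(xᵢ−μ)²/2).
Posterior: Inv-Gamma(7.5 + 5/2, 13.8 + 1.474/2) = Inv-Gamma(10.00, 14.5370).
E[σ²|data] = β/(α−1) = 14.5370/9.00 = 1.6152.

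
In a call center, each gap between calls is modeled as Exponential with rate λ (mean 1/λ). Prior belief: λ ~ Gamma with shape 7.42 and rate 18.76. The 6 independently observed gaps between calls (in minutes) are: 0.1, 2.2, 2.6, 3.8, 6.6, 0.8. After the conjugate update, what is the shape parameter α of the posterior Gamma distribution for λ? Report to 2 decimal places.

13.42

With a Gamma(shape α, rate β) prior on the exponential rate λ, the posterior after n observations with total T = Σxᵢ is Gamma(α+n, β+T).
Sum of observations T = 16.1 minutes; n = 6.
Posterior: Gamma(7.42+6, 18.76+16.1) = Gamma(13.42, 34.86).
Posterior α = 13.42.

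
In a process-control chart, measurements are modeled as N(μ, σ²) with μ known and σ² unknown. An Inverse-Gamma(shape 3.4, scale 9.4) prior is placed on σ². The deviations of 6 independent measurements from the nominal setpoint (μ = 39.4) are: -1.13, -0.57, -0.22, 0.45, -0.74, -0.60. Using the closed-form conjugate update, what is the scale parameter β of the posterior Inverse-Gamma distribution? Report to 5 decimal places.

With known mean μ and an Inverse-Gamma(α, β) prior on σ², the Normal likelihood is conjugate: posterior is Inv-Gamma(α + n/2, β + Σ(xᵢ−μ)²/2).
Σ(xᵢ−μ)² = (-1.13)² + (-0.57)² + (-0.22)² + (0.45)² + (-0.74)² + (-0.60)² = 2.7603.
Posterior: Inv-Gamma(3.4 + 6/2, 9.4 + 2.7603/2) = Inv-Gamma(6.40, 10.78015).
Posterior β = 10.78015.

10.78015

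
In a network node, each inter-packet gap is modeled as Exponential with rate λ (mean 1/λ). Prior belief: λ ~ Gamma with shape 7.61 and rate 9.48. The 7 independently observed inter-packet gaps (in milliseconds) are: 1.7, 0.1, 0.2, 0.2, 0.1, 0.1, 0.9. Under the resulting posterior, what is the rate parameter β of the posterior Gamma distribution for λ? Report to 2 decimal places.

12.78

With a Gamma(shape α, rate β) prior on the exponential rate λ, the posterior after n observations with total T = Σxᵢ is Gamma(α+n, β+T).
Sum of observations T = 3.3 milliseconds; n = 7.
Posterior: Gamma(7.61+7, 9.48+3.3) = Gamma(14.61, 12.78).
Posterior β = 12.78.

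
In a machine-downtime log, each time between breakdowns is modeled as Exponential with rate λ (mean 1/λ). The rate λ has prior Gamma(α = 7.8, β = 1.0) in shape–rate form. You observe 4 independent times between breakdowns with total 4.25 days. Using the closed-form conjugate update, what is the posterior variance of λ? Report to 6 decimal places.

With a Gamma(shape α, rate β) prior on the exponential rate λ, the posterior after n observations with total T = Σxᵢ is Gamma(α+n, β+T).
Posterior: Gamma(7.8+4, 1.0+4.25) = Gamma(11.8, 5.25).
Var = α/β² = 0.428118.

0.428118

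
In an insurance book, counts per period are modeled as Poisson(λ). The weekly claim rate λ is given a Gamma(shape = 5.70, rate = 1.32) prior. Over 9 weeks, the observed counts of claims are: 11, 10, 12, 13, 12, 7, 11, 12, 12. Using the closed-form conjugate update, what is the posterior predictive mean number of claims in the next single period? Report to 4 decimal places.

With a Gamma(shape α, rate β) prior, the Poisson likelihood is conjugate: the posterior is Gamma(α + ΣXᵢ, β + n).
Sum of counts S = 100 over n = 9 weeks.
Posterior: Gamma(α+S, β+n) = Gamma(5.70+100, 1.32+9) = Gamma(105.70, 10.32).
The predictive distribution for one future period is NegBinom with mean α/β = 10.2422.

10.2422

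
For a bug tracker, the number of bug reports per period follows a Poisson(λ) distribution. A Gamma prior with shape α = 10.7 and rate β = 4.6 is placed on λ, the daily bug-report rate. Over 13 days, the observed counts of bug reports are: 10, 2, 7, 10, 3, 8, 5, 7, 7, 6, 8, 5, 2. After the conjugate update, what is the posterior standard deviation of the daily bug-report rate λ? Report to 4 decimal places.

0.5411

With a Gamma(shape α, rate β) prior, the Poisson likelihood is conjugate: the posterior is Gamma(α + ΣXᵢ, β + n).
Sum of counts S = 80 over n = 13 days.
Posterior: Gamma(α+S, β+n) = Gamma(10.7+80, 4.6+13) = Gamma(90.7, 17.6).
SD = √α/β = √90.7/17.6 = 0.5411.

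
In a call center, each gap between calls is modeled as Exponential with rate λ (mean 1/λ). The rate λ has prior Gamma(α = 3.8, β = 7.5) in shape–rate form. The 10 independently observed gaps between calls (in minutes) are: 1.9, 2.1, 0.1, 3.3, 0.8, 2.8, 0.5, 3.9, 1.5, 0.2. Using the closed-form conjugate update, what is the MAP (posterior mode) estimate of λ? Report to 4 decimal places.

With a Gamma(shape α, rate β) prior on the exponential rate λ, the posterior after n observations with total T = Σxᵢ is Gamma(α+n, β+T).
Sum of observations T = 17.1 minutes; n = 10.
Posterior: Gamma(3.8+10, 7.5+17.1) = Gamma(13.8, 24.6).
Mode = (α−1)/β = 0.5203.

0.5203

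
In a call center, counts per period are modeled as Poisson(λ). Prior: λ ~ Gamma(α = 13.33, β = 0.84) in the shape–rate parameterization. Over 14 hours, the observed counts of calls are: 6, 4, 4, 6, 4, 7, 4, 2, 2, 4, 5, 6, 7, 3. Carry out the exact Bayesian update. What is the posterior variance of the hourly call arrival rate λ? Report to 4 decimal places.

With a Gamma(shape α, rate β) prior, the Poisson likelihood is conjugate: the posterior is Gamma(α + ΣXᵢ, β + n).
Sum of counts S = 64 over n = 14 hours.
Posterior: Gamma(α+S, β+n) = Gamma(13.33+64, 0.84+14) = Gamma(77.33, 14.84).
Var = α/β² = 77.33/14.84² = 0.3511.

0.3511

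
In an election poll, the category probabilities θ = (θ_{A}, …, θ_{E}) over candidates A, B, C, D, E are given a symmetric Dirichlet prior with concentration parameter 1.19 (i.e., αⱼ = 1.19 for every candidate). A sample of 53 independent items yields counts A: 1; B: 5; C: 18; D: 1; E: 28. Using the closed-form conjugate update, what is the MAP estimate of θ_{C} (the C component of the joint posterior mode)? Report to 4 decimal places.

The Dirichlet prior is conjugate to the Multinomial likelihood: each posterior αⱼ = prior αⱼ + observed count nⱼ.
Posterior concentration: (2.19, 6.19, 19.19, 2.19, 29.19), total = 58.95.
Joint mode component: (α_{C}−1)/(Σα−K) = 18.19/53.95 = 0.3372.

0.3372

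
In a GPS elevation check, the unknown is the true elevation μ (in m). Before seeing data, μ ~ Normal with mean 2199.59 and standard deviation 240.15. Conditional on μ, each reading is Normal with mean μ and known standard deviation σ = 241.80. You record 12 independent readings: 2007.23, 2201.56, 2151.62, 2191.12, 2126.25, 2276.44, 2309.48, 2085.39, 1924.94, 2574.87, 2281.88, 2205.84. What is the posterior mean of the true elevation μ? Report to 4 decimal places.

For Normal data with known variance σ², a Normal(μ₀, σ₀²) prior on μ is conjugate. Posterior precision = 1/σ₀² + n/σ²; posterior mean is the precision-weighted average of μ₀ and x̄.
Σxᵢ = 2007.23 + 2201.56 + 2151.62 + 2191.12 + 2126.25 + 2276.44 + 2309.48 + 2085.39 + 1924.94 + 2574.87 + 2281.88 + 2205.84 = 26336.62, so n·x̄ = 26336.62.
σ₀² = 240.15² = 57672.0225, σ² = 241.80² = 58467.24; σ² + n·σ₀² = 58467.24 + 12·57672.0225 = 750531.51.
Posterior mean = (μ₀/σ₀² + n·x̄/σ²)/(1/σ₀² + n/σ²) = (σ²·μ₀ + σ₀²·n·x̄)/(σ² + n·σ₀²) = (58467.24·2199.59 + 57672.0225·26336.62)/750531.51 = 1647490097.64555/750531.51 = 2195.0978.

2195.0978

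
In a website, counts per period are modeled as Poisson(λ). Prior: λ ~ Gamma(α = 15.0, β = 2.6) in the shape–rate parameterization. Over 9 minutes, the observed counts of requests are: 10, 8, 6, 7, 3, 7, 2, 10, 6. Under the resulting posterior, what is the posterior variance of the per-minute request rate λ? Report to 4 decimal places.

0.5499

With a Gamma(shape α, rate β) prior, the Poisson likelihood is conjugate: the posterior is Gamma(α + ΣXᵢ, β + n).
Sum of counts S = 59 over n = 9 minutes.
Posterior: Gamma(α+S, β+n) = Gamma(15.0+59, 2.6+9) = Gamma(74.0, 11.6).
Var = α/β² = 74.0/11.6² = 0.5499.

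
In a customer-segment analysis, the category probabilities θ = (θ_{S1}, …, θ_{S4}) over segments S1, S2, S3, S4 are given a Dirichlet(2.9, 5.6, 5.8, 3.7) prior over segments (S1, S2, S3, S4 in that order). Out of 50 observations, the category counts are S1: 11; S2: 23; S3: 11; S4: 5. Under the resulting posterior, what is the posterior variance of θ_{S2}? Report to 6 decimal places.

0.003532

The Dirichlet prior is conjugate to the Multinomial likelihood: each posterior αⱼ = prior αⱼ + observed count nⱼ.
Posterior concentration: (13.9, 28.6, 16.8, 8.7), total = 68.0.
Var[θ_j] = α_j(Σα−α_j)/((Σα)²(Σα+1)) = 28.6·39.4/(68.0²·69.0) = 0.003532.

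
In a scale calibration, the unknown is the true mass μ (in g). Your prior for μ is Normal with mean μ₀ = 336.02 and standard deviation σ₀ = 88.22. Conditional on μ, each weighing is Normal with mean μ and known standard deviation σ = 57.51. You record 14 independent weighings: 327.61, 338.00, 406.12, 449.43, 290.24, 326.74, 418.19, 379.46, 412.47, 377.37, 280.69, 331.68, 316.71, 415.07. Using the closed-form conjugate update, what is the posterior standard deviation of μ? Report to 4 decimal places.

For Normal data with known variance σ², a Normal(μ₀, σ₀²) prior on μ is conjugate. Posterior precision = 1/σ₀² + n/σ²; posterior mean is the precision-weighted average of μ₀ and x̄.
σ₀² = 88.22² = 7782.7684, σ² = 57.51² = 3307.4001; σ² + n·σ₀² = 3307.4001 + 14·7782.7684 = 112266.1577.
Posterior precision = 1/σ₀² + n/σ² = 1/7782.7684 + 14/3307.4001 = (σ² + n·σ₀²)/(σ₀²σ²) = 112266.1577/(7782.7684·3307.4001); posterior variance σₙ² = σ₀²σ²/(σ² + n·σ₀²) = 7782.7684·3307.4001/112266.1577 = 229.283067.
Posterior SD = √σₙ² = √(7782.7684·3307.4001/112266.1577) = 15.1421.

15.1421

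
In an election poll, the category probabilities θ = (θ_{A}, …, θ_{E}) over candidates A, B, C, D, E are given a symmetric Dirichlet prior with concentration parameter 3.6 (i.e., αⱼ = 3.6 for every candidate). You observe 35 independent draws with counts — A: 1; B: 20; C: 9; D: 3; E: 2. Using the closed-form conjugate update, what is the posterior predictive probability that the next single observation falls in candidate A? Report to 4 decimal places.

The Dirichlet prior is conjugate to the Multinomial likelihood: each posterior αⱼ = prior αⱼ + observed count nⱼ.
Posterior concentration: (4.6, 23.6, 12.6, 6.6, 5.6), total = 53.0.
P(next = A | data) = α_{A}/Σα = 0.0868.

0.0868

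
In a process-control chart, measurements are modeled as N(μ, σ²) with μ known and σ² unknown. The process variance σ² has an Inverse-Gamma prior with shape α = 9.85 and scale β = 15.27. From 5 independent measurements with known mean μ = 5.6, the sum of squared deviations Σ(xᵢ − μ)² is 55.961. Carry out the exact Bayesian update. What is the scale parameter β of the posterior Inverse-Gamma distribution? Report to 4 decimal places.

43.2505

With known mean μ and an Inverse-Gamma(α, β) prior on σ², the Normal likelihood is conjugate: posterior is Inv-Gamma(α + n/2, β + Σ(xᵢ−μ)²/2).
Posterior: Inv-Gamma(9.85 + 5/2, 15.27 + 55.961/2) = Inv-Gamma(12.35, 43.2505).
Posterior β = 43.2505.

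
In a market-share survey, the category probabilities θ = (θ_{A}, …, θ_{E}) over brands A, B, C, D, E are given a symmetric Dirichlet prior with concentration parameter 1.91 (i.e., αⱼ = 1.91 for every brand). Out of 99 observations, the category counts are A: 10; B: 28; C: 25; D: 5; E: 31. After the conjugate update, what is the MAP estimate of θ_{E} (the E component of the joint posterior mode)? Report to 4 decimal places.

The Dirichlet prior is conjugate to the Multinomial likelihood: each posterior αⱼ = prior αⱼ + observed count nⱼ.
Posterior concentration: (11.91, 29.91, 26.91, 6.91, 32.91), total = 108.55.
Joint mode component: (α_{E}−1)/(Σα−K) = 31.91/103.55 = 0.3082.

0.3082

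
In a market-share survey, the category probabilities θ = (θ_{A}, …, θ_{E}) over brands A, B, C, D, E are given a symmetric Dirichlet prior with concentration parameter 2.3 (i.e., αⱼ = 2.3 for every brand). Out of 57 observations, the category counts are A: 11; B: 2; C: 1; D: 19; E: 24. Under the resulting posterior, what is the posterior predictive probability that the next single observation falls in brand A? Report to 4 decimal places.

0.1942

The Dirichlet prior is conjugate to the Multinomial likelihood: each posterior αⱼ = prior αⱼ + observed count nⱼ.
Posterior concentration: (13.3, 4.3, 3.3, 21.3, 26.3), total = 68.5.
P(next = A | data) = α_{A}/Σα = 0.1942.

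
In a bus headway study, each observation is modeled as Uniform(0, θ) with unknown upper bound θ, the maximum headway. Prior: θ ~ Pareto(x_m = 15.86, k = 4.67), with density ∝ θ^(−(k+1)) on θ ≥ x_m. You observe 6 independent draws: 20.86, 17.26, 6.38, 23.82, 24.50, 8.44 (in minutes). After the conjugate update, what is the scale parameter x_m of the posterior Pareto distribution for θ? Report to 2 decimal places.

A Pareto(scale x_m, shape k) prior on the upper bound θ of Uniform(0, θ) is conjugate: posterior is Pareto(max(x_m, max xᵢ), k + n).
Sample maximum = 24.50; prior scale x_m = 15.86 → posterior scale = max = 24.50.
Posterior shape = 4.67 + 6 = 10.67.
Posterior scale x_m = 24.50.

24.50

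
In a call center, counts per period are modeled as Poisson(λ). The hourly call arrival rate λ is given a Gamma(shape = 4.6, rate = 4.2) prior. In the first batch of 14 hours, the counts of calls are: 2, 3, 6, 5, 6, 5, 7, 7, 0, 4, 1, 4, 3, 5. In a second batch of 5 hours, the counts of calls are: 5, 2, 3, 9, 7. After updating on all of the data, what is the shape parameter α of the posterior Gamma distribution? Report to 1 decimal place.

88.6

With a Gamma(shape α, rate β) prior, the Poisson likelihood is conjugate: the posterior is Gamma(α + ΣXᵢ, β + n).
Batch 1: sum of counts S = 58 over n = 14 hours.
After batch 1: Gamma(α+S, β+n) = Gamma(4.6+58, 4.2+14) = Gamma(62.6, 18.2).
Batch 2: sum of counts S = 26 over n = 5 hours.
After batch 2: Gamma(α+S, β+n) = Gamma(62.6+26, 18.2+5) = Gamma(88.6, 23.2).
Posterior α = 88.6.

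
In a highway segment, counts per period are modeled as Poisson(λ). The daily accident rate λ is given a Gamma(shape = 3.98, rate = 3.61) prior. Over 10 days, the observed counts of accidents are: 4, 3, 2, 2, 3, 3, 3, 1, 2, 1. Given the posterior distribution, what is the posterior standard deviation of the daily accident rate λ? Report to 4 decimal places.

0.3887

With a Gamma(shape α, rate β) prior, the Poisson likelihood is conjugate: the posterior is Gamma(α + ΣXᵢ, β + n).
Sum of counts S = 24 over n = 10 days.
Posterior: Gamma(α+S, β+n) = Gamma(3.98+24, 3.61+10) = Gamma(27.98, 13.61).
SD = √α/β = √27.98/13.61 = 0.3887.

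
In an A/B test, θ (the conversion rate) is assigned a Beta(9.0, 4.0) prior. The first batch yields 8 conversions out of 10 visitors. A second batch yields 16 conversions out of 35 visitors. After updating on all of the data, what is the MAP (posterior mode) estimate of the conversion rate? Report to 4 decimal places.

The Beta prior is conjugate to a Binomial/Bernoulli likelihood; the update adds successes to α and failures to β.
After batch 1: Beta(9.0+8, 4.0+2) = Beta(17.0, 6.0).
After batch 2: Beta(17.0+16, 6.0+19) = Beta(33.0, 25.0).
Mode of Beta(a,b) for a,b>1 is (a−1)/(a+b−2) = 32.0/56.0 = 0.5714.

0.5714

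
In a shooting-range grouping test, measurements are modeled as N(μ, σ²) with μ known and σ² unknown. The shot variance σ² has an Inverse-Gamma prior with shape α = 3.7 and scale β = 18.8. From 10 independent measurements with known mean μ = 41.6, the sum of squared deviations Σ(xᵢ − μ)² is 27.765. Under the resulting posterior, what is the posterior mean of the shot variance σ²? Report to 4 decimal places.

4.2445

With known mean μ and an Inverse-Gamma(α, β) prior on σ², the Normal likelihood is conjugate: posterior is Inv-Gamma(α + n/2, β + Σ(xᵢ−μ)²/2).
Posterior: Inv-Gamma(3.7 + 10/2, 18.8 + 27.765/2) = Inv-Gamma(8.70, 32.6825).
E[σ²|data] = β/(α−1) = 32.6825/7.70 = 4.2445.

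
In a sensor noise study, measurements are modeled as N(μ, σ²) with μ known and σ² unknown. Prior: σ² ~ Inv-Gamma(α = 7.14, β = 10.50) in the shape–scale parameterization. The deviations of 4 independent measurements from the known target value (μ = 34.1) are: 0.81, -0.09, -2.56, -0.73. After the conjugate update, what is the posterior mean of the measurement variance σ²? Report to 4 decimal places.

1.7660

With known mean μ and an Inverse-Gamma(α, β) prior on σ², the Normal likelihood is conjugate: posterior is Inv-Gamma(α + n/2, β + Σ(xᵢ−μ)²/2).
Σ(xᵢ−μ)² = (0.81)² + (-0.09)² + (-2.56)² + (-0.73)² = 7.7507.
Posterior: Inv-Gamma(7.14 + 4/2, 10.50 + 7.7507/2) = Inv-Gamma(9.14, 14.37535).
E[σ²|data] = β/(α−1) = 14.37535/8.14 = 1.7660.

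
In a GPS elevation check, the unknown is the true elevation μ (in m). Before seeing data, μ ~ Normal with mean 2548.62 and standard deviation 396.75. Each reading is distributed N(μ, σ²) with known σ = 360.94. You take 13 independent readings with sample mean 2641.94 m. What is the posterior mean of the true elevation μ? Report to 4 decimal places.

For Normal data with known variance σ², a Normal(μ₀, σ₀²) prior on μ is conjugate. Posterior precision = 1/σ₀² + n/σ²; posterior mean is the precision-weighted average of μ₀ and x̄.
n·x̄ = 13·2641.94 = 34345.22.
σ₀² = 396.75² = 157410.5625, σ² = 360.94² = 130277.6836; σ² + n·σ₀² = 130277.6836 + 13·157410.5625 = 2176614.9961.
Posterior mean = (μ₀/σ₀² + n·x̄/σ²)/(1/σ₀² + n/σ²) = (σ²·μ₀ + σ₀²·n·x̄)/(σ² + n·σ₀²) = (130277.6836·2548.62 + 157410.5625·34345.22)/2176614.9961 = 5738328709.362882/2176614.9961 = 2636.3545.

2636.3545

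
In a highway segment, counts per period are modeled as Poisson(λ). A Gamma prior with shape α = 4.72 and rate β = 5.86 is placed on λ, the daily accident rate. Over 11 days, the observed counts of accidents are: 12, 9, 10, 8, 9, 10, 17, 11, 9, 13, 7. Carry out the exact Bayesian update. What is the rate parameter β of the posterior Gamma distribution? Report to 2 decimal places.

16.86

With a Gamma(shape α, rate β) prior, the Poisson likelihood is conjugate: the posterior is Gamma(α + ΣXᵢ, β + n).
Sum of counts S = 115 over n = 11 days.
Posterior: Gamma(α+S, β+n) = Gamma(4.72+115, 5.86+11) = Gamma(119.72, 16.86).
Posterior β = 16.86.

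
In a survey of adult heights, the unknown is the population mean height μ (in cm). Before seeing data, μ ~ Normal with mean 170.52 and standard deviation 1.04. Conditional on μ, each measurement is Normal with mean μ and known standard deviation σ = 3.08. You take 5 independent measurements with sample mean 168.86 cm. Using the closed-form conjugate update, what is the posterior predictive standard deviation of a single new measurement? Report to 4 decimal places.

3.1899

For Normal data with known variance σ², a Normal(μ₀, σ₀²) prior on μ is conjugate. Posterior precision = 1/σ₀² + n/σ²; posterior mean is the precision-weighted average of μ₀ and x̄.
σ₀² = 1.04² = 1.0816, σ² = 3.08² = 9.4864; σ² + n·σ₀² = 9.4864 + 5·1.0816 = 14.8944.
Posterior precision = 1/σ₀² + n/σ² = 1/1.0816 + 5/9.4864 = (σ² + n·σ₀²)/(σ₀²σ²) = 14.8944/(1.0816·9.4864); posterior variance σₙ² = σ₀²σ²/(σ² + n·σ₀²) = 1.0816·9.4864/14.8944 = 0.688882.
Predictive variance for one new observation = σₙ² + σ² = 1.0816·9.4864/14.8944 + 9.4864 = σ²·(σ₀² + 14.8944)/14.8944 = 9.4864·15.976/14.8944 = 10.175282; SD = √(9.4864·15.976/14.8944) = 3.1899.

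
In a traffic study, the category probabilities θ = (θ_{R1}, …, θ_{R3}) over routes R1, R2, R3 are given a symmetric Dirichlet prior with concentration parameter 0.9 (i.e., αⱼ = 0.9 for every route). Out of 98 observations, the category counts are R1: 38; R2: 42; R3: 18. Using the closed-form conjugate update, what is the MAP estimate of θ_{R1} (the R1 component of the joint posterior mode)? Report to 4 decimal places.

0.3879

The Dirichlet prior is conjugate to the Multinomial likelihood: each posterior αⱼ = prior αⱼ + observed count nⱼ.
Posterior concentration: (38.9, 42.9, 18.9), total = 100.7.
Joint mode component: (α_{R1}−1)/(Σα−K) = 37.9/97.7 = 0.3879.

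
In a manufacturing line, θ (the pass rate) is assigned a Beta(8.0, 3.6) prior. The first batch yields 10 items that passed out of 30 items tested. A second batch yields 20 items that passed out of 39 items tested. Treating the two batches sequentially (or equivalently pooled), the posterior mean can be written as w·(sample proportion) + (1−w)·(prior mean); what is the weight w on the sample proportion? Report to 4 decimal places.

0.8561

The Beta prior is conjugate to a Binomial/Bernoulli likelihood; the update adds successes to α and failures to β.
Total number of items tested: n = 30 + 39 = 69.
Posterior mean = (α₀+k)/(α₀+β₀+n) = [n/(α₀+β₀+n)]·(k/n) + [(α₀+β₀)/(α₀+β₀+n)]·α₀/(α₀+β₀), so only n and the prior enter the weight.
The weight on the data is w = n/(α₀+β₀+n) = 69/(8.0+3.6+69) = 69/80.6 = 0.8561.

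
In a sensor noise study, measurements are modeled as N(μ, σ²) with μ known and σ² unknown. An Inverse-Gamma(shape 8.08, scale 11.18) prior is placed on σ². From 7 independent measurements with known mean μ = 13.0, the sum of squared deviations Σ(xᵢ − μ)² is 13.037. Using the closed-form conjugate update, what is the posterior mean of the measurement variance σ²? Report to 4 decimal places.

With known mean μ and an Inverse-Gamma(α, β) prior on σ², the Normal likelihood is conjugate: posterior is Inv-Gamma(α + n/2, β + Σ(xᵢ−μ)²/2).
Posterior: Inv-Gamma(8.08 + 7/2, 11.18 + 13.037/2) = Inv-Gamma(11.58, 17.6985).
E[σ²|data] = β/(α−1) = 17.6985/10.58 = 1.6728.

1.6728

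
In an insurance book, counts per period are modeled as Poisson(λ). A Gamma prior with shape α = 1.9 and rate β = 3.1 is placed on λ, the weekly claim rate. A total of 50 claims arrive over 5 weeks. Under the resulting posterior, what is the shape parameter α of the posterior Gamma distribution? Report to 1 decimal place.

51.9

With a Gamma(shape α, rate β) prior, the Poisson likelihood is conjugate: the posterior is Gamma(α + ΣXᵢ, β + n).
Posterior: Gamma(α+S, β+n) = Gamma(1.9+50, 3.1+5) = Gamma(51.9, 8.1).
Posterior α = 51.9.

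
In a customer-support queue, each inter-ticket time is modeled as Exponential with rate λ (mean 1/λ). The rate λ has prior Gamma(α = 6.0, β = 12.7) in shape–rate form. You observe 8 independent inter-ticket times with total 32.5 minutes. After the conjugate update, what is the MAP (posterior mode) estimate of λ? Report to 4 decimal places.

With a Gamma(shape α, rate β) prior on the exponential rate λ, the posterior after n observations with total T = Σxᵢ is Gamma(α+n, β+T).
Posterior: Gamma(6.0+8, 12.7+32.5) = Gamma(14.0, 45.2).
Mode = (α−1)/β = 0.2876.

0.2876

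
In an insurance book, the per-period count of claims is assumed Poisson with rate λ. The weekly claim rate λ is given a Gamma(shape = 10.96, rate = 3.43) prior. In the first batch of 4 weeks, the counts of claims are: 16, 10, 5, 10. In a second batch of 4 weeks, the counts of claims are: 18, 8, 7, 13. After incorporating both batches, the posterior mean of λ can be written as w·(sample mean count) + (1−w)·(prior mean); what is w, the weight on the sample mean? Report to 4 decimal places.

0.6999

With a Gamma(shape α, rate β) prior, the Poisson likelihood is conjugate: the posterior is Gamma(α + ΣXᵢ, β + n).
Total number of weeks: n = 4 + 4 = 8.
Posterior mean = (α₀+S)/(β₀+n) = [n/(β₀+n)]·(S/n) + [β₀/(β₀+n)]·(α₀/β₀), so only n and β₀ enter the weight.
Weight on data w = n/(β₀+n) = 8/(3.43+8) = 8/11.43 = 0.6999.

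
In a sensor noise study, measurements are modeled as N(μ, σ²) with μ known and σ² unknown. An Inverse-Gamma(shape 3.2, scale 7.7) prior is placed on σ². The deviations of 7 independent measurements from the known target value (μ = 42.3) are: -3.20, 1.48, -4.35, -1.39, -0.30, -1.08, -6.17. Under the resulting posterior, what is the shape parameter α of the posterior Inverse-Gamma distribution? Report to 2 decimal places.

With known mean μ and an Inverse-Gamma(α, β) prior on σ², the Normal likelihood is conjugate: posterior is Inv-Gamma(α + n/2, β + Σ(xᵢ−μ)²/2).
Σ(xᵢ−μ)² = (-3.20)² + (1.48)² + (-4.35)² + (-1.39)² + (-0.30)² + (-1.08)² + (-6.17)² = 72.6103.
Posterior: Inv-Gamma(3.2 + 7/2, 7.7 + 72.6103/2) = Inv-Gamma(6.70, 44.00515).
Posterior α = 6.70.

6.70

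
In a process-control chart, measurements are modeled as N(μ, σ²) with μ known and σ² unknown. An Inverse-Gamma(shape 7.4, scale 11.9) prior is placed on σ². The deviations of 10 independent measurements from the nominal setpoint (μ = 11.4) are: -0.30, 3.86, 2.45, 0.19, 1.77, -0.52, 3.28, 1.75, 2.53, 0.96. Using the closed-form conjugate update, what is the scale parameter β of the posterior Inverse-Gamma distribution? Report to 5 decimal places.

34.68745

With known mean μ and an Inverse-Gamma(α, β) prior on σ², the Normal likelihood is conjugate: posterior is Inv-Gamma(α + n/2, β + Σ(xᵢ−μ)²/2).
Σ(xᵢ−μ)² = (-0.30)² + (3.86)² + (2.45)² + (0.19)² + (1.77)² + (-0.52)² + (3.28)² + (1.75)² + (2.53)² + (0.96)² = 45.5749.
Posterior: Inv-Gamma(7.4 + 10/2, 11.9 + 45.5749/2) = Inv-Gamma(12.40, 34.68745).
Posterior β = 34.68745.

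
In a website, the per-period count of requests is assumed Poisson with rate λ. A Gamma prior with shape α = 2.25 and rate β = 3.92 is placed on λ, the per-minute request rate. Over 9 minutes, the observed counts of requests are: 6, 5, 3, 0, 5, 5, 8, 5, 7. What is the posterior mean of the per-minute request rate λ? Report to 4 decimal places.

3.5797

With a Gamma(shape α, rate β) prior, the Poisson likelihood is conjugate: the posterior is Gamma(α + ΣXᵢ, β + n).
Sum of counts S = 44 over n = 9 minutes.
Posterior: Gamma(α+S, β+n) = Gamma(2.25+44, 3.92+9) = Gamma(46.25, 12.92).
Posterior mean = α/β = 46.25/12.92 = 3.5797.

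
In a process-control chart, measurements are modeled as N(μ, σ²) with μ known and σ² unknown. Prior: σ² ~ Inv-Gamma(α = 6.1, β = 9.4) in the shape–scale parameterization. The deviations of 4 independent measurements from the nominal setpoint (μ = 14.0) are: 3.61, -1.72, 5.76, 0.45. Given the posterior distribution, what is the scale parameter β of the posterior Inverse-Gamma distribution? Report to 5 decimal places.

With known mean μ and an Inverse-Gamma(α, β) prior on σ², the Normal likelihood is conjugate: posterior is Inv-Gamma(α + n/2, β + Σ(xᵢ−μ)²/2).
Σ(xᵢ−μ)² = (3.61)² + (-1.72)² + (5.76)² + (0.45)² = 49.3706.
Posterior: Inv-Gamma(6.1 + 4/2, 9.4 + 49.3706/2) = Inv-Gamma(8.10, 34.08530).
Posterior β = 34.08530.

34.08530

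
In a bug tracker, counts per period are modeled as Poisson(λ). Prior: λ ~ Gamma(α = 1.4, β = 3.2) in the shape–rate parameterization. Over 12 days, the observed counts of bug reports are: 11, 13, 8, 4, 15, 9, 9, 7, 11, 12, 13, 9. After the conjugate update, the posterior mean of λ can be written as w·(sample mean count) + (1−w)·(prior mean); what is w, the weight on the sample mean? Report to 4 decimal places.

With a Gamma(shape α, rate β) prior, the Poisson likelihood is conjugate: the posterior is Gamma(α + ΣXᵢ, β + n).
Posterior mean = (α₀+S)/(β₀+n) = [n/(β₀+n)]·(S/n) + [β₀/(β₀+n)]·(α₀/β₀), so only n and β₀ enter the weight.
Weight on data w = n/(β₀+n) = 12/(3.2+12) = 12/15.2 = 0.7895.

0.7895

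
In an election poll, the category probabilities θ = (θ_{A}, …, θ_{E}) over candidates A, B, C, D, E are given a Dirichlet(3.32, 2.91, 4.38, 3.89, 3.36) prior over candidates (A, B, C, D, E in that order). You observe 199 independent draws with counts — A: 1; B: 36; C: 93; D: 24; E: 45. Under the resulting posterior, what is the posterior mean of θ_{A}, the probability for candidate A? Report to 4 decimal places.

0.0199

The Dirichlet prior is conjugate to the Multinomial likelihood: each posterior αⱼ = prior αⱼ + observed count nⱼ.
Posterior concentration: (4.32, 38.91, 97.38, 27.89, 48.36), total = 216.86.
E[θ_{A}|data] = α_{A}/Σα = 4.32/216.86 = 0.0199.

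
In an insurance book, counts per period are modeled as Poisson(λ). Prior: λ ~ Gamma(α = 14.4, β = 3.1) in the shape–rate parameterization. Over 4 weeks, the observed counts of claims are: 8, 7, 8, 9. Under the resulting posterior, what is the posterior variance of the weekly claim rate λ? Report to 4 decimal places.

With a Gamma(shape α, rate β) prior, the Poisson likelihood is conjugate: the posterior is Gamma(α + ΣXᵢ, β + n).
Sum of counts S = 32 over n = 4 weeks.
Posterior: Gamma(α+S, β+n) = Gamma(14.4+32, 3.1+4) = Gamma(46.4, 7.1).
Var = α/β² = 46.4/7.1² = 0.9205.

0.9205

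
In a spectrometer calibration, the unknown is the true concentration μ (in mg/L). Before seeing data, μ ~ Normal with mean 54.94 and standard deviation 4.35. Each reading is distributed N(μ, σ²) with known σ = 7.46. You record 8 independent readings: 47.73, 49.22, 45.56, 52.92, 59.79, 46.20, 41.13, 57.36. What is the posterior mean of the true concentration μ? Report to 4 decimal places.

For Normal data with known variance σ², a Normal(μ₀, σ₀²) prior on μ is conjugate. Posterior precision = 1/σ₀² + n/σ²; posterior mean is the precision-weighted average of μ₀ and x̄.
Σxᵢ = 47.73 + 49.22 + 45.56 + 52.92 + 59.79 + 46.20 + 41.13 + 57.36 = 399.91, so n·x̄ = 399.91.
σ₀² = 4.35² = 18.9225, σ² = 7.46² = 55.6516; σ² + n·σ₀² = 55.6516 + 8·18.9225 = 207.0316.
Posterior mean = (μ₀/σ₀² + n·x̄/σ²)/(1/σ₀² + n/σ²) = (σ²·μ₀ + σ₀²·n·x̄)/(σ² + n·σ₀²) = (55.6516·54.94 + 18.9225·399.91)/207.0316 = 10624.795879/207.0316 = 51.3197.

51.3197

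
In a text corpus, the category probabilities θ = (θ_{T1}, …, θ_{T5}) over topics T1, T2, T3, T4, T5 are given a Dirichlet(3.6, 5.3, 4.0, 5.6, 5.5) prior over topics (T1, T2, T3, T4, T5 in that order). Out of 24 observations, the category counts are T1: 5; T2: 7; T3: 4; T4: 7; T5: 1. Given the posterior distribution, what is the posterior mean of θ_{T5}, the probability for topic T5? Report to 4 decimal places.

0.1354

The Dirichlet prior is conjugate to the Multinomial likelihood: each posterior αⱼ = prior αⱼ + observed count nⱼ.
Posterior concentration: (8.6, 12.3, 8.0, 12.6, 6.5), total = 48.0.
E[θ_{T5}|data] = α_{T5}/Σα = 6.5/48.0 = 0.1354.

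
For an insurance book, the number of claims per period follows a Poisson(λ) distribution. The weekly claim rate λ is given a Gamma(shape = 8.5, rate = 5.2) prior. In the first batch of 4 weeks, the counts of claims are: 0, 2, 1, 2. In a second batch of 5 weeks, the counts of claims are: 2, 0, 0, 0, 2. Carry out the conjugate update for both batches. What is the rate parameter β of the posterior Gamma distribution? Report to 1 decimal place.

With a Gamma(shape α, rate β) prior, the Poisson likelihood is conjugate: the posterior is Gamma(α + ΣXᵢ, β + n).
Batch 1: sum of counts S = 5 over n = 4 weeks.
After batch 1: Gamma(α+S, β+n) = Gamma(8.5+5, 5.2+4) = Gamma(13.5, 9.2).
Batch 2: sum of counts S = 4 over n = 5 weeks.
After batch 2: Gamma(α+S, β+n) = Gamma(13.5+4, 9.2+5) = Gamma(17.5, 14.2).
Posterior β = 14.2.

14.2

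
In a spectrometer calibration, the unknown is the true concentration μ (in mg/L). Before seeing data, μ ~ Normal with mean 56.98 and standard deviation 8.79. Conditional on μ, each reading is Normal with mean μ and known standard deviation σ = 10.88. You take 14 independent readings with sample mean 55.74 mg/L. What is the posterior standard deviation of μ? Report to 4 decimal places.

2.7607

For Normal data with known variance σ², a Normal(μ₀, σ₀²) prior on μ is conjugate. Posterior precision = 1/σ₀² + n/σ²; posterior mean is the precision-weighted average of μ₀ and x̄.
σ₀² = 8.79² = 77.2641, σ² = 10.88² = 118.3744; σ² + n·σ₀² = 118.3744 + 14·77.2641 = 1200.0718.
Posterior precision = 1/σ₀² + n/σ² = 1/77.2641 + 14/118.3744 = (σ² + n·σ₀²)/(σ₀²σ²) = 1200.0718/(77.2641·118.3744); posterior variance σₙ² = σ₀²σ²/(σ² + n·σ₀²) = 77.2641·118.3744/1200.0718 = 7.621287.
Posterior SD = √σₙ² = √(77.2641·118.3744/1200.0718) = 2.7607.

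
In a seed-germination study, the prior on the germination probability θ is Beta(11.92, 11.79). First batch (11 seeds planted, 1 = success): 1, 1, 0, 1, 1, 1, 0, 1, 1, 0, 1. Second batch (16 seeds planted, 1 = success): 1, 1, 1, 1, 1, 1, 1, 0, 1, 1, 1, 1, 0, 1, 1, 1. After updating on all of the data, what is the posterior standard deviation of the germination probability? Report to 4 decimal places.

0.0654

The Beta prior is conjugate to a Binomial/Bernoulli likelihood; the update adds successes to α and failures to β.
After batch 1: Beta(11.92+8, 11.79+3) = Beta(19.92, 14.79).
After batch 2: Beta(19.92+14, 14.79+2) = Beta(33.92, 16.79).
Var = αβ/((α+β)²(α+β+1)) = 33.92·16.79/(50.71²·51.71) = 0.00428297; SD = √0.00428297 = 0.0654.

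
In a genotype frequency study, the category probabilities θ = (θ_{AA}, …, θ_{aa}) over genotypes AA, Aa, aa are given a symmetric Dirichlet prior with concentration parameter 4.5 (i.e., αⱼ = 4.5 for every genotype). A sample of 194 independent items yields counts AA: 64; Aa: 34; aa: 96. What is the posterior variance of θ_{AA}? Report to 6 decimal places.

0.001061

The Dirichlet prior is conjugate to the Multinomial likelihood: each posterior αⱼ = prior αⱼ + observed count nⱼ.
Posterior concentration: (68.5, 38.5, 100.5), total = 207.5.
Var[θ_j] = α_j(Σα−α_j)/((Σα)²(Σα+1)) = 68.5·139.0/(207.5²·208.5) = 0.001061.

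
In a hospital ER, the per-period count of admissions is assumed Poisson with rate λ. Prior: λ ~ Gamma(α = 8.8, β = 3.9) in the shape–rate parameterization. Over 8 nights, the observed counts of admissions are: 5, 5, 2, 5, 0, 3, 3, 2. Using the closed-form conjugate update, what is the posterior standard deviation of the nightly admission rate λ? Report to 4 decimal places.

0.4886

With a Gamma(shape α, rate β) prior, the Poisson likelihood is conjugate: the posterior is Gamma(α + ΣXᵢ, β + n).
Sum of counts S = 25 over n = 8 nights.
Posterior: Gamma(α+S, β+n) = Gamma(8.8+25, 3.9+8) = Gamma(33.8, 11.9).
SD = √α/β = √33.8/11.9 = 0.4886.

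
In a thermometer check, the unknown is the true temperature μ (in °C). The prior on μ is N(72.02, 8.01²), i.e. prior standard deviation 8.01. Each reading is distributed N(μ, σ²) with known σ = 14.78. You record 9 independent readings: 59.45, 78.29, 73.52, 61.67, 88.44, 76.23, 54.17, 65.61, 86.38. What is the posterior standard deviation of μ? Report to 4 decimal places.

For Normal data with known variance σ², a Normal(μ₀, σ₀²) prior on μ is conjugate. Posterior precision = 1/σ₀² + n/σ²; posterior mean is the precision-weighted average of μ₀ and x̄.
σ₀² = 8.01² = 64.1601, σ² = 14.78² = 218.4484; σ² + n·σ₀² = 218.4484 + 9·64.1601 = 795.8893.
Posterior precision = 1/σ₀² + n/σ² = 1/64.1601 + 9/218.4484 = (σ² + n·σ₀²)/(σ₀²σ²) = 795.8893/(64.1601·218.4484); posterior variance σₙ² = σ₀²σ²/(σ² + n·σ₀²) = 64.1601·218.4484/795.8893 = 17.610076.
Posterior SD = √σₙ² = √(64.1601·218.4484/795.8893) = 4.1964.

4.1964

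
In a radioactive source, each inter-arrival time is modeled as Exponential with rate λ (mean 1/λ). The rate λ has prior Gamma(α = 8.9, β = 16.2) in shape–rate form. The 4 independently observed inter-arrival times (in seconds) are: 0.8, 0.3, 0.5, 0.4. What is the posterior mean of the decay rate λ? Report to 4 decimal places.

With a Gamma(shape α, rate β) prior on the exponential rate λ, the posterior after n observations with total T = Σxᵢ is Gamma(α+n, β+T).
Sum of observations T = 2.0 seconds; n = 4.
Posterior: Gamma(8.9+4, 16.2+2.0) = Gamma(12.9, 18.2).
Posterior mean of λ = α/β = 12.9/18.2 = 0.7088.

0.7088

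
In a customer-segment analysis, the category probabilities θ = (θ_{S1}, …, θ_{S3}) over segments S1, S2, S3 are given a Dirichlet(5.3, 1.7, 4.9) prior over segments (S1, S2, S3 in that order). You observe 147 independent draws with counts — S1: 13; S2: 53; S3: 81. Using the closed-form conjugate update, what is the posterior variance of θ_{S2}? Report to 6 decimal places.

The Dirichlet prior is conjugate to the Multinomial likelihood: each posterior αⱼ = prior αⱼ + observed count nⱼ.
Posterior concentration: (18.3, 54.7, 85.9), total = 158.9.
Var[θ_j] = α_j(Σα−α_j)/((Σα)²(Σα+1)) = 54.7·104.2/(158.9²·159.9) = 0.001412.

0.001412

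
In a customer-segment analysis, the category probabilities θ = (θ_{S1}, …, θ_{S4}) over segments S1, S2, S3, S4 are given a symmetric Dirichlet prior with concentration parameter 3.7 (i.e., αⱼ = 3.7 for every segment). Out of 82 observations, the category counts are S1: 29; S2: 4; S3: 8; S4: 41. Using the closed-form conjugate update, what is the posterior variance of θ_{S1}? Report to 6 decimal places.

The Dirichlet prior is conjugate to the Multinomial likelihood: each posterior αⱼ = prior αⱼ + observed count nⱼ.
Posterior concentration: (32.7, 7.7, 11.7, 44.7), total = 96.8.
Var[θ_j] = α_j(Σα−α_j)/((Σα)²(Σα+1)) = 32.7·64.1/(96.8²·97.8) = 0.002287.

0.002287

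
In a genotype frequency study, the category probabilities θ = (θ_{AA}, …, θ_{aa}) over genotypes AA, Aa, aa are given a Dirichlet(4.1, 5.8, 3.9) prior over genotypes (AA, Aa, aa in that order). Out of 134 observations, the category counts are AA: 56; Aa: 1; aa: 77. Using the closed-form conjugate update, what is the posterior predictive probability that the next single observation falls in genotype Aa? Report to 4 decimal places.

The Dirichlet prior is conjugate to the Multinomial likelihood: each posterior αⱼ = prior αⱼ + observed count nⱼ.
Posterior concentration: (60.1, 6.8, 80.9), total = 147.8.
P(next = Aa | data) = α_{Aa}/Σα = 0.0460.

0.0460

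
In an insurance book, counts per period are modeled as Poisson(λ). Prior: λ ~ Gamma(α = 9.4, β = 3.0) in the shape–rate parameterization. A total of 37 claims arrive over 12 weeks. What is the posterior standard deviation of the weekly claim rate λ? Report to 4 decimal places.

0.4541

With a Gamma(shape α, rate β) prior, the Poisson likelihood is conjugate: the posterior is Gamma(α + ΣXᵢ, β + n).
Posterior: Gamma(α+S, β+n) = Gamma(9.4+37, 3.0+12) = Gamma(46.4, 15.0).
SD = √α/β = √46.4/15.0 = 0.4541.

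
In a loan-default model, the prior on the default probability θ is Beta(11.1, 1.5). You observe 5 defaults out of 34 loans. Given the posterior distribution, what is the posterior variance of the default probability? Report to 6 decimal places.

0.004751

The Beta prior is conjugate to a Binomial/Bernoulli likelihood; the update adds successes to α and failures to β.
Posterior: Beta(α+k, β+n−k) = Beta(11.1+5, 1.5+29) = Beta(16.1, 30.5).
Var = αβ/((α+β)²(α+β+1)) = 16.1·30.5/(46.6²·47.6) = 0.004751.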